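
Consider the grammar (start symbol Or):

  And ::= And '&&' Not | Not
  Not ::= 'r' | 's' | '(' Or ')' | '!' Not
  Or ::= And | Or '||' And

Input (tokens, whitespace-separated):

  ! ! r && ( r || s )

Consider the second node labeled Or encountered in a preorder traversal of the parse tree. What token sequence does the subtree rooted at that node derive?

[Or [And [And [Not ! [Not ! [Not r]]]] && [Not ( [Or [Or [And [Not r]]] || [And [Not s]]] )]]]

r || s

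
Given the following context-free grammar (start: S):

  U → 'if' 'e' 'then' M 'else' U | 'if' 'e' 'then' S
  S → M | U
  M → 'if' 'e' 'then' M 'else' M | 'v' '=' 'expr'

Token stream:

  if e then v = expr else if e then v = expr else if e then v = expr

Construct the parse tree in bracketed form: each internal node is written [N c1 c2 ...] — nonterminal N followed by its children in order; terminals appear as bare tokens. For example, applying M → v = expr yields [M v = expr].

[S [U if e then [M v = expr] else [U if e then [M v = expr] else [U if e then [S [M v = expr]]]]]]

S
U
if e then M else U
if e then v = expr else U
if e then v = expr else if e then M else U
if e then v = expr else if e then v = expr else U
if e then v = expr else if e then v = expr else if e then S
if e then v = expr else if e then v = expr else if e then M
if e then v = expr else if e then v = expr else if e then v = expr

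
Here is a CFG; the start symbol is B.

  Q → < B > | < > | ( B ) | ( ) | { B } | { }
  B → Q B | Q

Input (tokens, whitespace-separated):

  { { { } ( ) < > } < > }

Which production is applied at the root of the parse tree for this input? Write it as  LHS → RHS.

B → Q

[B [Q { [B [Q { [B [Q { }] [B [Q ( )] [B [Q < >]]]] }] [B [Q < >]]] }]]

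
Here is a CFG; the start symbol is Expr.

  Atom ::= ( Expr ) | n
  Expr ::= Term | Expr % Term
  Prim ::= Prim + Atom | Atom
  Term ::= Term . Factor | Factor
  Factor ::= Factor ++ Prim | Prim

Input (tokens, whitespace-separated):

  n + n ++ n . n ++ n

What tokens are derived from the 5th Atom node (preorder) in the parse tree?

n

[Expr [Term [Term [Factor [Factor [Prim [Prim [Atom n]] + [Atom n]]] ++ [Prim [Atom n]]]] . [Factor [Factor [Prim [Atom n]]] ++ [Prim [Atom n]]]]]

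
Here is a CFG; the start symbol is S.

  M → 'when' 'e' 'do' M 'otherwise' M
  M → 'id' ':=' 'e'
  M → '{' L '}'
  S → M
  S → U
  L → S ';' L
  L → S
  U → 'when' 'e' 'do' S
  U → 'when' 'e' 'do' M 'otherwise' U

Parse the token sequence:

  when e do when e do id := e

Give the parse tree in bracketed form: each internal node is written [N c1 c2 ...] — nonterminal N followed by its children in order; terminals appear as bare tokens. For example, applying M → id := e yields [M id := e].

[S [U when e do [S [U when e do [S [M id := e]]]]]]

S
U
when e do S
when e do U
when e do when e do S
when e do when e do M
when e do when e do id := e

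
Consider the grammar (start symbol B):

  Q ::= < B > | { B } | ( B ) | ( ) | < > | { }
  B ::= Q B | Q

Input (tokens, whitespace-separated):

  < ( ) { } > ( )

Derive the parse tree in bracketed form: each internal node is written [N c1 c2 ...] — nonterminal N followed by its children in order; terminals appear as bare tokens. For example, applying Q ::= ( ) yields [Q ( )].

[B [Q < [B [Q ( )] [B [Q { }]]] >] [B [Q ( )]]]

B
Q B
< B > B
< Q B > B
< ( ) B > B
< ( ) Q > B
< ( ) { } > B
< ( ) { } > Q
< ( ) { } > ( )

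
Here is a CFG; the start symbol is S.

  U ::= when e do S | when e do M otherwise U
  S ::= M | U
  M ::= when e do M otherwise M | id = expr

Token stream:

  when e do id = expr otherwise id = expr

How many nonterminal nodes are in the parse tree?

[S [M when e do [M id = expr] otherwise [M id = expr]]]

4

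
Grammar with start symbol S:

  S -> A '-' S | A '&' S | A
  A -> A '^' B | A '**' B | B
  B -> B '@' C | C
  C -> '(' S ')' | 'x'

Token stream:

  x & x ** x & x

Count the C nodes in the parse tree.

4

[S [A [B [C x]]] & [S [A [A [B [C x]]] ** [B [C x]]] & [S [A [B [C x]]]]]]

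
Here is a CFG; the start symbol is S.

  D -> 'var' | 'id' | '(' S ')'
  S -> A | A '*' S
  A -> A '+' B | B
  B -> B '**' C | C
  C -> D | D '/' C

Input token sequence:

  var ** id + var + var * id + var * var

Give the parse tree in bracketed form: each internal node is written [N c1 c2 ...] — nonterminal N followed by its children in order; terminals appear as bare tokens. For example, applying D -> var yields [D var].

[S [A [A [A [B [B [C [D var]]] ** [C [D id]]]] + [B [C [D var]]]] + [B [C [D var]]]] * [S [A [A [B [C [D id]]]] + [B [C [D var]]]] * [S [A [B [C [D var]]]]]]]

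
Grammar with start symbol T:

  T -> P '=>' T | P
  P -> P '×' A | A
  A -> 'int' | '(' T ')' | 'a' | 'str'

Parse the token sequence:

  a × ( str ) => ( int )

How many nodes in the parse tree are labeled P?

5

[T [P [P [A a]] × [A ( [T [P [A str]]] )]] => [T [P [A ( [T [P [A int]]] )]]]]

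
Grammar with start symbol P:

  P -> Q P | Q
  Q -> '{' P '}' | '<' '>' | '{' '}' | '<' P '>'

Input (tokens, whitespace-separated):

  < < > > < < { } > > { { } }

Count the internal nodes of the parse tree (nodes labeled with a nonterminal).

14

[P [Q < [P [Q < >]] >] [P [Q < [P [Q < [P [Q { }]] >]] >] [P [Q { [P [Q { }]] }]]]]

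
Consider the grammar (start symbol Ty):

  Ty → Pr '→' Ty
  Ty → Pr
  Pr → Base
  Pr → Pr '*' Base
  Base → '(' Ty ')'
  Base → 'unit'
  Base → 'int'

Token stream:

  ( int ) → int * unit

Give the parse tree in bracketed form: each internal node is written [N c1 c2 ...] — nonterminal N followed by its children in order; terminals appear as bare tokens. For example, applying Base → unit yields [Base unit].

Ty
Pr → Ty
Base → Ty
( Ty ) → Ty
( Pr ) → Ty
( Base ) → Ty
( int ) → Ty
( int ) → Pr
( int ) → Pr * Base
( int ) → Base * Base
( int ) → int * Base
( int ) → int * unit

[Ty [Pr [Base ( [Ty [Pr [Base int]]] )]] → [Ty [Pr [Pr [Base int]] * [Base unit]]]]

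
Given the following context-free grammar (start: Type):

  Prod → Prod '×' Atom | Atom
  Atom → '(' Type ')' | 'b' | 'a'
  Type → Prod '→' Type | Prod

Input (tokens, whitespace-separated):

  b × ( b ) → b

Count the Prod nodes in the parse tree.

[Type [Prod [Prod [Atom b]] × [Atom ( [Type [Prod [Atom b]]] )]] → [Type [Prod [Atom b]]]]

4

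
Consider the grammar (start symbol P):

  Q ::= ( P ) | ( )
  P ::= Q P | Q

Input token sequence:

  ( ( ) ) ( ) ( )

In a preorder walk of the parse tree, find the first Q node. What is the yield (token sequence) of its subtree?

( ( ) )

[P [Q ( [P [Q ( )]] )] [P [Q ( )] [P [Q ( )]]]]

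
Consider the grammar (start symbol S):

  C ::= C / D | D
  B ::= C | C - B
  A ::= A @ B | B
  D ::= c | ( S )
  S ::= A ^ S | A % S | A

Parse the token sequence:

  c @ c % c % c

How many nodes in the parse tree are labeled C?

[S [A [A [B [C [D c]]]] @ [B [C [D c]]]] % [S [A [B [C [D c]]]] % [S [A [B [C [D c]]]]]]]

4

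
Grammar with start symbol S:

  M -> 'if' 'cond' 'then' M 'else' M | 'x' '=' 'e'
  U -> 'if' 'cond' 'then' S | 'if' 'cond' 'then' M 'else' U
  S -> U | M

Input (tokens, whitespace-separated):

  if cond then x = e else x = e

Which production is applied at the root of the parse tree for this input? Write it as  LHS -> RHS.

[S [M if cond then [M x = e] else [M x = e]]]

S -> M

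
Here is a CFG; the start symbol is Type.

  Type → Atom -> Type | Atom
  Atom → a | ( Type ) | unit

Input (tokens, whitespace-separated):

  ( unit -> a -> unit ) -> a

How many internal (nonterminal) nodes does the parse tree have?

[Type [Atom ( [Type [Atom unit] -> [Type [Atom a] -> [Type [Atom unit]]]] )] -> [Type [Atom a]]]

10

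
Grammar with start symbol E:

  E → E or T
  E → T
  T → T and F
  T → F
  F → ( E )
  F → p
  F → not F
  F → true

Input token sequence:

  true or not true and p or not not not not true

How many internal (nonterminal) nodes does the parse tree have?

16

[E [E [E [T [F true]]] or [T [T [F not [F true]]] and [F p]]] or [T [F not [F not [F not [F not [F true]]]]]]]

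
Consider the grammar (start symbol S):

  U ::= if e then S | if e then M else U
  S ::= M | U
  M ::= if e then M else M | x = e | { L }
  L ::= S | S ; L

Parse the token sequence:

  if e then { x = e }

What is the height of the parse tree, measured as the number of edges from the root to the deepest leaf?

7

[S [U if e then [S [M { [L [S [M x = e]]] }]]]]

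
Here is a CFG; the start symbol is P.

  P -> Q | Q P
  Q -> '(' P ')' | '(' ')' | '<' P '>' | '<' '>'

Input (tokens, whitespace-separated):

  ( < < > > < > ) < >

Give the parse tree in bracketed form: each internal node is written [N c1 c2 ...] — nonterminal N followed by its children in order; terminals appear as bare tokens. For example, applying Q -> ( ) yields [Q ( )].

[P [Q ( [P [Q < [P [Q < >]] >] [P [Q < >]]] )] [P [Q < >]]]

P
Q P
( P ) P
( Q P ) P
( < P > P ) P
( < Q > P ) P
( < < > > P ) P
( < < > > Q ) P
( < < > > < > ) P
( < < > > < > ) Q
( < < > > < > ) < >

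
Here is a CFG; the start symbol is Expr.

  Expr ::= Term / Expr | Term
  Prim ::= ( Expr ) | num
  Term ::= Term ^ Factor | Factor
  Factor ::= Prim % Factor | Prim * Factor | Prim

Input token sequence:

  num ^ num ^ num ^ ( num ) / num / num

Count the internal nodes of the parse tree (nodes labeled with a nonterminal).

[Expr [Term [Term [Term [Term [Factor [Prim num]]] ^ [Factor [Prim num]]] ^ [Factor [Prim num]]] ^ [Factor [Prim ( [Expr [Term [Factor [Prim num]]]] )]]] / [Expr [Term [Factor [Prim num]]] / [Expr [Term [Factor [Prim num]]]]]]

25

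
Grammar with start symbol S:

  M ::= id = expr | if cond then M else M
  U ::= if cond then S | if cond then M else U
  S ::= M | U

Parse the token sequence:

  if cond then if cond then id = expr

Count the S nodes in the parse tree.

3

[S [U if cond then [S [U if cond then [S [M id = expr]]]]]]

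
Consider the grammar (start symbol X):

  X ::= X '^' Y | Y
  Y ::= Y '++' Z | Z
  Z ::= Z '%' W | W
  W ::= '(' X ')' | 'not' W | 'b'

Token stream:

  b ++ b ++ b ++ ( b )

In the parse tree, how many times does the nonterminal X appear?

[X [Y [Y [Y [Y [Z [W b]]] ++ [Z [W b]]] ++ [Z [W b]]] ++ [Z [W ( [X [Y [Z [W b]]]] )]]]]

2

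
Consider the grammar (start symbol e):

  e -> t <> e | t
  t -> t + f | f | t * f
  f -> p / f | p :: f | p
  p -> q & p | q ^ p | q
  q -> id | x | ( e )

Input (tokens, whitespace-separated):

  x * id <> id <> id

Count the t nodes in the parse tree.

[e [t [t [f [p [q x]]]] * [f [p [q id]]]] <> [e [t [f [p [q id]]]] <> [e [t [f [p [q id]]]]]]]

4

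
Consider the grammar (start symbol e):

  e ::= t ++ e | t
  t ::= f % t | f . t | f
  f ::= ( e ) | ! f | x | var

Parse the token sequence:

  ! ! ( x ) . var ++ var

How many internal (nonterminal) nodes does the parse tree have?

13

[e [t [f ! [f ! [f ( [e [t [f x]]] )]]] . [t [f var]]] ++ [e [t [f var]]]]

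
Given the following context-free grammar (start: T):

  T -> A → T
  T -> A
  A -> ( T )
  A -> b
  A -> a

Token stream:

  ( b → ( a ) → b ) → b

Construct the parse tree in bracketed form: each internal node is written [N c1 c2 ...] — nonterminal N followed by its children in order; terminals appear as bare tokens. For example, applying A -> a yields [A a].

T
A → T
( T ) → T
( A → T ) → T
( b → T ) → T
( b → A → T ) → T
( b → ( T ) → T ) → T
( b → ( A ) → T ) → T
( b → ( a ) → T ) → T
( b → ( a ) → A ) → T
( b → ( a ) → b ) → T
( b → ( a ) → b ) → A
( b → ( a ) → b ) → b

[T [A ( [T [A b] → [T [A ( [T [A a]] )] → [T [A b]]]] )] → [T [A b]]]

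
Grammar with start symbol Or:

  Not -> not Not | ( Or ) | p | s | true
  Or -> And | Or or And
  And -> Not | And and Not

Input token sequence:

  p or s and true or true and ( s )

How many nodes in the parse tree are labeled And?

6

[Or [Or [Or [And [Not p]]] or [And [And [Not s]] and [Not true]]] or [And [And [Not true]] and [Not ( [Or [And [Not s]]] )]]]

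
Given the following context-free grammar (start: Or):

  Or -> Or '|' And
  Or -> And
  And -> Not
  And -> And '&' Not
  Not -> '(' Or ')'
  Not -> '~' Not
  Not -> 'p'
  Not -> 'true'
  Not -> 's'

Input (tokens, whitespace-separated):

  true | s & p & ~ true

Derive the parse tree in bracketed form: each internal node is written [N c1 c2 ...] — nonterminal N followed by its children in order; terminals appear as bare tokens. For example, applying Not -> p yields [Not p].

Or
Or | And
And | And
Not | And
true | And
true | And & Not
true | And & Not & Not
true | Not & Not & Not
true | s & Not & Not
true | s & p & Not
true | s & p & ~ Not
true | s & p & ~ true

[Or [Or [And [Not true]]] | [And [And [And [Not s]] & [Not p]] & [Not ~ [Not true]]]]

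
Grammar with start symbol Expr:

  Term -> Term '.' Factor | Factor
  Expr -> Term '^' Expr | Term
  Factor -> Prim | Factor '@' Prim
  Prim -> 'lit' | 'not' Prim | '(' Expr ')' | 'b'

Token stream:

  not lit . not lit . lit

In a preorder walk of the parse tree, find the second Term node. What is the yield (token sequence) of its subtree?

[Expr [Term [Term [Term [Factor [Prim not [Prim lit]]]] . [Factor [Prim not [Prim lit]]]] . [Factor [Prim lit]]]]

not lit . not lit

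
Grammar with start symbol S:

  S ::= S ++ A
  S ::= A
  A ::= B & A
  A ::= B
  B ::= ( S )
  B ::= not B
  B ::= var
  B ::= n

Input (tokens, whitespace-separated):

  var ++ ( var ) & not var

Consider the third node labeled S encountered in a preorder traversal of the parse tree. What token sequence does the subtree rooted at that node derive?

var

[S [S [A [B var]]] ++ [A [B ( [S [A [B var]]] )] & [A [B not [B var]]]]]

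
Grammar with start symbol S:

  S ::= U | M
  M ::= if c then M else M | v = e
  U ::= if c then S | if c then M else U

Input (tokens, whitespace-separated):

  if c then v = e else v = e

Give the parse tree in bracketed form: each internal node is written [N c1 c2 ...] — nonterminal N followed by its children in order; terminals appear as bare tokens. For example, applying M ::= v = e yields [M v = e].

[S [M if c then [M v = e] else [M v = e]]]

S
M
if c then M else M
if c then v = e else M
if c then v = e else v = e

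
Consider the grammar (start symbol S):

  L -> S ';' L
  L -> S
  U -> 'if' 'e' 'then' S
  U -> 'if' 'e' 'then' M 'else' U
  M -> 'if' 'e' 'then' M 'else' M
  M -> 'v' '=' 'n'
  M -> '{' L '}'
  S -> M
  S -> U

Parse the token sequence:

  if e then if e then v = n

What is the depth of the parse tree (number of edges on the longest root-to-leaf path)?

6

[S [U if e then [S [U if e then [S [M v = n]]]]]]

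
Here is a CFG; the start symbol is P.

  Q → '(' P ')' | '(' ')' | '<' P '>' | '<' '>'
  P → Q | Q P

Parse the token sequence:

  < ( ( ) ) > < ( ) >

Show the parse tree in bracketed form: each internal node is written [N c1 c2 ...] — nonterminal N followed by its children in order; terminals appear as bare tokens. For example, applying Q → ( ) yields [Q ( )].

P
Q P
< P > P
< Q > P
< ( P ) > P
< ( Q ) > P
< ( ( ) ) > P
< ( ( ) ) > Q
< ( ( ) ) > < P >
< ( ( ) ) > < Q >
< ( ( ) ) > < ( ) >

[P [Q < [P [Q ( [P [Q ( )]] )]] >] [P [Q < [P [Q ( )]] >]]]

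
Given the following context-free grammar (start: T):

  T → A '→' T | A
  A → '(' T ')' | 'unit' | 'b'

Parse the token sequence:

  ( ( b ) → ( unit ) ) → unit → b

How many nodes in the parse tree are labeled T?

7

[T [A ( [T [A ( [T [A b]] )] → [T [A ( [T [A unit]] )]]] )] → [T [A unit] → [T [A b]]]]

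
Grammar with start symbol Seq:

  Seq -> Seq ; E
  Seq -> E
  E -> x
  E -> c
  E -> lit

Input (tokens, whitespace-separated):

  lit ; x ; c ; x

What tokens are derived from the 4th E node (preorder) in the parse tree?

[Seq [Seq [Seq [Seq [E lit]] ; [E x]] ; [E c]] ; [E x]]

x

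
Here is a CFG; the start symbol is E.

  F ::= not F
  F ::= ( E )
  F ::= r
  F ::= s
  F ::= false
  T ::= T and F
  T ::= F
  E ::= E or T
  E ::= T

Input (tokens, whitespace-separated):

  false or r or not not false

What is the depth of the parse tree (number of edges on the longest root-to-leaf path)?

[E [E [E [T [F false]]] or [T [F r]]] or [T [F not [F not [F false]]]]]

5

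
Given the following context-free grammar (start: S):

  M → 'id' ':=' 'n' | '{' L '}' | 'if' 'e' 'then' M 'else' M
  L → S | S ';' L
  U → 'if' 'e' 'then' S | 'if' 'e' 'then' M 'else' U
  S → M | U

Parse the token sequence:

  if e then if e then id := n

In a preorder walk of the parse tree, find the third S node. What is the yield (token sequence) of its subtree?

id := n

[S [U if e then [S [U if e then [S [M id := n]]]]]]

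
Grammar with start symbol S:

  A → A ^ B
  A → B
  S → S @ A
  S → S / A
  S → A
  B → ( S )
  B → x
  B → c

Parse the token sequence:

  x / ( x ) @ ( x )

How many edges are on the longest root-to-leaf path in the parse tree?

7

[S [S [S [A [B x]]] / [A [B ( [S [A [B x]]] )]]] @ [A [B ( [S [A [B x]]] )]]]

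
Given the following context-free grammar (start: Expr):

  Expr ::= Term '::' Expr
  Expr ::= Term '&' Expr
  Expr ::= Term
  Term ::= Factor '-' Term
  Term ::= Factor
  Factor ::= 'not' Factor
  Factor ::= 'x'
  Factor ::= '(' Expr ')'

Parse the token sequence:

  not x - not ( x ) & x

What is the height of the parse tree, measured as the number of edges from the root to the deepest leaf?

[Expr [Term [Factor not [Factor x]] - [Term [Factor not [Factor ( [Expr [Term [Factor x]]] )]]]] & [Expr [Term [Factor x]]]]

8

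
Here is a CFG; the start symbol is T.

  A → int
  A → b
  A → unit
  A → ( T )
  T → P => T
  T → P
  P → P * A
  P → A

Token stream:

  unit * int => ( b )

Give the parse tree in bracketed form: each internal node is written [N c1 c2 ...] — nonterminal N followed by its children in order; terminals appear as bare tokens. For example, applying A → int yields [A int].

[T [P [P [A unit]] * [A int]] => [T [P [A ( [T [P [A b]]] )]]]]

T
P => T
P * A => T
A * A => T
unit * A => T
unit * int => T
unit * int => P
unit * int => A
unit * int => ( T )
unit * int => ( P )
unit * int => ( A )
unit * int => ( b )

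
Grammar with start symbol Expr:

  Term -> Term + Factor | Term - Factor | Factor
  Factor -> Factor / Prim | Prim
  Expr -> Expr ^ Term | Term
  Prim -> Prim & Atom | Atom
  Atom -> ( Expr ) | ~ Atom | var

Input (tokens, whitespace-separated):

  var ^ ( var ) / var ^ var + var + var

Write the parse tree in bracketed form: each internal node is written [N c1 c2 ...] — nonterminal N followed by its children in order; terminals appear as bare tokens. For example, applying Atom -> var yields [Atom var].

[Expr [Expr [Expr [Term [Factor [Prim [Atom var]]]]] ^ [Term [Factor [Factor [Prim [Atom ( [Expr [Term [Factor [Prim [Atom var]]]]] )]]] / [Prim [Atom var]]]]] ^ [Term [Term [Term [Factor [Prim [Atom var]]]] + [Factor [Prim [Atom var]]]] + [Factor [Prim [Atom var]]]]]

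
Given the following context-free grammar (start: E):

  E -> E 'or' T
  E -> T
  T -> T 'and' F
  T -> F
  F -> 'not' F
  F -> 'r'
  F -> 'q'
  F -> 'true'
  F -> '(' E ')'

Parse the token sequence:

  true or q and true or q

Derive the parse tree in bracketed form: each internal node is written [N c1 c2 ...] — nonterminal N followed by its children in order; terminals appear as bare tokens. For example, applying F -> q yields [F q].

E
E or T
E or T or T
T or T or T
F or T or T
true or T or T
true or T and F or T
true or F and F or T
true or q and F or T
true or q and true or T
true or q and true or F
true or q and true or q

[E [E [E [T [F true]]] or [T [T [F q]] and [F true]]] or [T [F q]]]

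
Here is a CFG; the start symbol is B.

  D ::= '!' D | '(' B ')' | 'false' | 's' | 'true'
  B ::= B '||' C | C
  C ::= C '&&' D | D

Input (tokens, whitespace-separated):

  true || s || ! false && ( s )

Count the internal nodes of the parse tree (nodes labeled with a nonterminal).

[B [B [B [C [D true]]] || [C [D s]]] || [C [C [D ! [D false]]] && [D ( [B [C [D s]]] )]]]

15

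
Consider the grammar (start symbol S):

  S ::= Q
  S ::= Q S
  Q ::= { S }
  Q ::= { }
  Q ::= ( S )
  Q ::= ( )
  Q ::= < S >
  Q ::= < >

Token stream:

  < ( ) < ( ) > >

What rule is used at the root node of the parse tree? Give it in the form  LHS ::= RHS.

S ::= Q

[S [Q < [S [Q ( )] [S [Q < [S [Q ( )]] >]]] >]]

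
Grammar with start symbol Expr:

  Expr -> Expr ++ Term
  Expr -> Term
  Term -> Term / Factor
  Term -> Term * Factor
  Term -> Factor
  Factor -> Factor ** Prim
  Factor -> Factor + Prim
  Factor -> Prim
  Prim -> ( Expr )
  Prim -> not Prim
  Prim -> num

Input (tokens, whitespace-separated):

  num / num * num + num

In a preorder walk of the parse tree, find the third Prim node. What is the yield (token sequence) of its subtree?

num

[Expr [Term [Term [Term [Factor [Prim num]]] / [Factor [Prim num]]] * [Factor [Factor [Prim num]] + [Prim num]]]]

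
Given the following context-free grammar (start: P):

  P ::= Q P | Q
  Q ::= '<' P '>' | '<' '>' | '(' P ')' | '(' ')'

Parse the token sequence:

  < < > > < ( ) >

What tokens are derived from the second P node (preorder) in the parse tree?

< >

[P [Q < [P [Q < >]] >] [P [Q < [P [Q ( )]] >]]]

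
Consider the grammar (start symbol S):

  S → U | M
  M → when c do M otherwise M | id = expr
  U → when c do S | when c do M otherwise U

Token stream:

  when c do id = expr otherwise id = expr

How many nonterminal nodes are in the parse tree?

4

[S [M when c do [M id = expr] otherwise [M id = expr]]]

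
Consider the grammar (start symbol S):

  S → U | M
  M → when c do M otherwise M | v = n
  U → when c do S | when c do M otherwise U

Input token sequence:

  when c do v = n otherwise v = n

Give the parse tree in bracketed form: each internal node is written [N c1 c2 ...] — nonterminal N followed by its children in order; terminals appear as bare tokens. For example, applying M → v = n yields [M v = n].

[S [M when c do [M v = n] otherwise [M v = n]]]

S
M
when c do M otherwise M
when c do v = n otherwise M
when c do v = n otherwise v = n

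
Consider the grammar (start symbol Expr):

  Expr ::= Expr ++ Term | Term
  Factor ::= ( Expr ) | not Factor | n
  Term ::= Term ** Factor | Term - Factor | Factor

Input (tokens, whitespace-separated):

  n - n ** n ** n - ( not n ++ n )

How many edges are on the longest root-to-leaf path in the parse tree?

[Expr [Term [Term [Term [Term [Term [Factor n]] - [Factor n]] ** [Factor n]] ** [Factor n]] - [Factor ( [Expr [Expr [Term [Factor not [Factor n]]]] ++ [Term [Factor n]]] )]]]

8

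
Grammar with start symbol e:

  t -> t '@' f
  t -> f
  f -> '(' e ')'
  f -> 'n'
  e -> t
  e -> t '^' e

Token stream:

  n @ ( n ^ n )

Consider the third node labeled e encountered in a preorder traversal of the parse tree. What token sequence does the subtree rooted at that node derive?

n

[e [t [t [f n]] @ [f ( [e [t [f n]] ^ [e [t [f n]]]] )]]]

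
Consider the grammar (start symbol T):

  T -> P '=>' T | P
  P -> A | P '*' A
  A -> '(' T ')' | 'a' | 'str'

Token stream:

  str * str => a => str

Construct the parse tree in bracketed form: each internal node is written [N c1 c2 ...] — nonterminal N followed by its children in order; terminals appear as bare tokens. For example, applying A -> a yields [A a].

T
P => T
P * A => T
A * A => T
str * A => T
str * str => T
str * str => P => T
str * str => A => T
str * str => a => T
str * str => a => P
str * str => a => A
str * str => a => str

[T [P [P [A str]] * [A str]] => [T [P [A a]] => [T [P [A str]]]]]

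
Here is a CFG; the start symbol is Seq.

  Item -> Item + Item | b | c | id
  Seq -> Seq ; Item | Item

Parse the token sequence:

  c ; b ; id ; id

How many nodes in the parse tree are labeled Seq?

[Seq [Seq [Seq [Seq [Item c]] ; [Item b]] ; [Item id]] ; [Item id]]

4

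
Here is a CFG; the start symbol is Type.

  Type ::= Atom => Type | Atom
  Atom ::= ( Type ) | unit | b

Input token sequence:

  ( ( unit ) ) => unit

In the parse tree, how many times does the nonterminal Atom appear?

[Type [Atom ( [Type [Atom ( [Type [Atom unit]] )]] )] => [Type [Atom unit]]]

4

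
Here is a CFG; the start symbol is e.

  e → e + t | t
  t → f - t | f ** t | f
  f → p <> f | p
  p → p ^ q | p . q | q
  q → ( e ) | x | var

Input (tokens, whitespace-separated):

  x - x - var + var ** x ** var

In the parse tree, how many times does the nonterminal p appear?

6

[e [e [t [f [p [q x]]] - [t [f [p [q x]]] - [t [f [p [q var]]]]]]] + [t [f [p [q var]]] ** [t [f [p [q x]]] ** [t [f [p [q var]]]]]]]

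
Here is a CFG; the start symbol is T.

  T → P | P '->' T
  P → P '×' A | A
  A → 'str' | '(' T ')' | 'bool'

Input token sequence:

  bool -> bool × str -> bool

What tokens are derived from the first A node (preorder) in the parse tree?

bool

[T [P [A bool]] -> [T [P [P [A bool]] × [A str]] -> [T [P [A bool]]]]]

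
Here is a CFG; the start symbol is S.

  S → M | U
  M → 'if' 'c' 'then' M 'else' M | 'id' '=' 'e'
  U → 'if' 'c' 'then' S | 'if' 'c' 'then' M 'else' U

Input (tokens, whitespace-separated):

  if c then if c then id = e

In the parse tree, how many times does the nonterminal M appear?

[S [U if c then [S [U if c then [S [M id = e]]]]]]

1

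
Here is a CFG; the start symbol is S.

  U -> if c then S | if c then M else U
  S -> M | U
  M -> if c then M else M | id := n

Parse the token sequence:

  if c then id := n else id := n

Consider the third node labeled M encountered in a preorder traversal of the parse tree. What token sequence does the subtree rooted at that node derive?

id := n

[S [M if c then [M id := n] else [M id := n]]]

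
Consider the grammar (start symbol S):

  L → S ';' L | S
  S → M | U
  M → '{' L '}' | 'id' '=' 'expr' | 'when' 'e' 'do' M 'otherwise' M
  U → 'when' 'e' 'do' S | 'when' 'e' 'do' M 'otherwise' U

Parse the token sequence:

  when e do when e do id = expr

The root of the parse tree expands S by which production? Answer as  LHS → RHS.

[S [U when e do [S [U when e do [S [M id = expr]]]]]]

S → U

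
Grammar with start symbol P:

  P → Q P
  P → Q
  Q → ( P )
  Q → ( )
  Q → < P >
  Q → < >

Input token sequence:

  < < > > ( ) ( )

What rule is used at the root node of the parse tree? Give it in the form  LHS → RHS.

[P [Q < [P [Q < >]] >] [P [Q ( )] [P [Q ( )]]]]

P → Q P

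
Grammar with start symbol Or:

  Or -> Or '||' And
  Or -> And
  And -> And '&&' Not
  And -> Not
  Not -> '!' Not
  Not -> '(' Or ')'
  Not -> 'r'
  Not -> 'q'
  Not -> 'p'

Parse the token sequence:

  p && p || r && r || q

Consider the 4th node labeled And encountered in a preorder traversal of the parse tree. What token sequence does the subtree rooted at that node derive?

[Or [Or [Or [And [And [Not p]] && [Not p]]] || [And [And [Not r]] && [Not r]]] || [And [Not q]]]

r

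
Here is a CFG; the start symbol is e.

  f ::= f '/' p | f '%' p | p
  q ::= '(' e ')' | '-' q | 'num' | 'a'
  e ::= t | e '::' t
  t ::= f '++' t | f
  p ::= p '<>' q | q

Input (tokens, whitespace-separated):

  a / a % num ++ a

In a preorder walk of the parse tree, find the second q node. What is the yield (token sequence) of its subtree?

a

[e [t [f [f [f [p [q a]]] / [p [q a]]] % [p [q num]]] ++ [t [f [p [q a]]]]]]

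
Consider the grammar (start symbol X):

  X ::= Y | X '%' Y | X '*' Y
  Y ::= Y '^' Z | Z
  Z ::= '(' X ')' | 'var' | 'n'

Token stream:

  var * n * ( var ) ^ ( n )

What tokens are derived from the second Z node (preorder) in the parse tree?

[X [X [X [Y [Z var]]] * [Y [Z n]]] * [Y [Y [Z ( [X [Y [Z var]]] )]] ^ [Z ( [X [Y [Z n]]] )]]]

n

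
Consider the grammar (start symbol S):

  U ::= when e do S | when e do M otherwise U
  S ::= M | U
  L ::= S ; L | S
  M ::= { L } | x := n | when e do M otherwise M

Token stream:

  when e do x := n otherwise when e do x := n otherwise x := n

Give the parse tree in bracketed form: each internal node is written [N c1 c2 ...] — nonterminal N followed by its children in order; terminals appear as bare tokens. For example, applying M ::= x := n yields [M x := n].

[S [M when e do [M x := n] otherwise [M when e do [M x := n] otherwise [M x := n]]]]

S
M
when e do M otherwise M
when e do x := n otherwise M
when e do x := n otherwise when e do M otherwise M
when e do x := n otherwise when e do x := n otherwise M
when e do x := n otherwise when e do x := n otherwise x := n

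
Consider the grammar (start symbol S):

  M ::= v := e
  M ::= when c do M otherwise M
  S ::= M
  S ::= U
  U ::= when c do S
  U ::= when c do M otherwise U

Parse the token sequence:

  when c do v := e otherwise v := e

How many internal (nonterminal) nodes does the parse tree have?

[S [M when c do [M v := e] otherwise [M v := e]]]

4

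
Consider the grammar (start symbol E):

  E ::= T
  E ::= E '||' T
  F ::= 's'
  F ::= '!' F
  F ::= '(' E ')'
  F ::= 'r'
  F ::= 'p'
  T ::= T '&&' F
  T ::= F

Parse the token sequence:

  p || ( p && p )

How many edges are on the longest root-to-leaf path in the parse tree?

7

[E [E [T [F p]]] || [T [F ( [E [T [T [F p]] && [F p]]] )]]]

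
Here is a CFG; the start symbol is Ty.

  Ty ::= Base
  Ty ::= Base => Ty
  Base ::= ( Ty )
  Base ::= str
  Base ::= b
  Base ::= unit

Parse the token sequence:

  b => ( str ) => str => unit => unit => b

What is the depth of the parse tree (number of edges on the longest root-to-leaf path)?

[Ty [Base b] => [Ty [Base ( [Ty [Base str]] )] => [Ty [Base str] => [Ty [Base unit] => [Ty [Base unit] => [Ty [Base b]]]]]]]

7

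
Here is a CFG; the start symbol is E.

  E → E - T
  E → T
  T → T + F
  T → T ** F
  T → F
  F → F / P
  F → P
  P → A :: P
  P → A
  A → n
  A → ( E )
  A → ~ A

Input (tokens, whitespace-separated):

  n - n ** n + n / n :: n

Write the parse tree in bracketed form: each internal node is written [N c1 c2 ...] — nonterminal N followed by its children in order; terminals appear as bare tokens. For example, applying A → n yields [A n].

E
E - T
T - T
F - T
P - T
A - T
n - T
n - T + F
n - T ** F + F
n - F ** F + F
n - P ** F + F
n - A ** F + F
n - n ** F + F
n - n ** P + F
n - n ** A + F
n - n ** n + F
n - n ** n + F / P
n - n ** n + P / P
n - n ** n + A / P
n - n ** n + n / P
n - n ** n + n / A :: P
n - n ** n + n / n :: P
n - n ** n + n / n :: A
n - n ** n + n / n :: n

[E [E [T [F [P [A n]]]]] - [T [T [T [F [P [A n]]]] ** [F [P [A n]]]] + [F [F [P [A n]]] / [P [A n] :: [P [A n]]]]]]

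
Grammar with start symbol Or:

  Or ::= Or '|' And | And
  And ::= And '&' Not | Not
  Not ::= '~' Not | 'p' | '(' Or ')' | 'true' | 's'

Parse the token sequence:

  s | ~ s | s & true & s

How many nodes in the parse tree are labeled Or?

[Or [Or [Or [And [Not s]]] | [And [Not ~ [Not s]]]] | [And [And [And [Not s]] & [Not true]] & [Not s]]]

3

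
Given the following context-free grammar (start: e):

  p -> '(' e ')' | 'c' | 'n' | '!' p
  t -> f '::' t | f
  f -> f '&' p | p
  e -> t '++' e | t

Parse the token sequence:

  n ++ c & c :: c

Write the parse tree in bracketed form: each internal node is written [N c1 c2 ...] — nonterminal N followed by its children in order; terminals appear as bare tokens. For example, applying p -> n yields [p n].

[e [t [f [p n]]] ++ [e [t [f [f [p c]] & [p c]] :: [t [f [p c]]]]]]

e
t ++ e
f ++ e
p ++ e
n ++ e
n ++ t
n ++ f :: t
n ++ f & p :: t
n ++ p & p :: t
n ++ c & p :: t
n ++ c & c :: t
n ++ c & c :: f
n ++ c & c :: p
n ++ c & c :: c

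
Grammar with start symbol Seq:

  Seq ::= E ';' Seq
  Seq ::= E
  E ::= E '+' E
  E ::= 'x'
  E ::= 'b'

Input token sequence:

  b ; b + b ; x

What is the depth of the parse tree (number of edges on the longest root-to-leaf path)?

4

[Seq [E b] ; [Seq [E [E b] + [E b]] ; [Seq [E x]]]]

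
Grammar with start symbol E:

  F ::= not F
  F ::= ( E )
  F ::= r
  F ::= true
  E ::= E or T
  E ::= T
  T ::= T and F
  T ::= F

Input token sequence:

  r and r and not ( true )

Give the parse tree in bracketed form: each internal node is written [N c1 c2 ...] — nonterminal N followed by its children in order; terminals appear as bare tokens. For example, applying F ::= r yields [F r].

E
T
T and F
T and F and F
F and F and F
r and F and F
r and r and F
r and r and not F
r and r and not ( E )
r and r and not ( T )
r and r and not ( F )
r and r and not ( true )

[E [T [T [T [F r]] and [F r]] and [F not [F ( [E [T [F true]]] )]]]]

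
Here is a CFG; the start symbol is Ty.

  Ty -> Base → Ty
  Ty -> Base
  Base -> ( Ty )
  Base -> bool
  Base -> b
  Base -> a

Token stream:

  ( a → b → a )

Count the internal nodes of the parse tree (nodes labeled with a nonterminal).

[Ty [Base ( [Ty [Base a] → [Ty [Base b] → [Ty [Base a]]]] )]]

8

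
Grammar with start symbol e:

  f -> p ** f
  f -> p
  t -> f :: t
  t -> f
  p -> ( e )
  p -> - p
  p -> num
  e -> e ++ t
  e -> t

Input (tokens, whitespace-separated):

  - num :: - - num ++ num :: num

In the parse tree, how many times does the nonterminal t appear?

[e [e [t [f [p - [p num]]] :: [t [f [p - [p - [p num]]]]]]] ++ [t [f [p num]] :: [t [f [p num]]]]]

4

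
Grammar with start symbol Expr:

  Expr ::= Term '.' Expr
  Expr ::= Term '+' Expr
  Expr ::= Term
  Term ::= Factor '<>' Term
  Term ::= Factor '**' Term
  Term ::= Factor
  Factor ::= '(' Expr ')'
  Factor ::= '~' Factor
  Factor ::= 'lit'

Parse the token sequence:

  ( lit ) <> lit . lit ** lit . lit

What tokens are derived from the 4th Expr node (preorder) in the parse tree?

lit

[Expr [Term [Factor ( [Expr [Term [Factor lit]]] )] <> [Term [Factor lit]]] . [Expr [Term [Factor lit] ** [Term [Factor lit]]] . [Expr [Term [Factor lit]]]]]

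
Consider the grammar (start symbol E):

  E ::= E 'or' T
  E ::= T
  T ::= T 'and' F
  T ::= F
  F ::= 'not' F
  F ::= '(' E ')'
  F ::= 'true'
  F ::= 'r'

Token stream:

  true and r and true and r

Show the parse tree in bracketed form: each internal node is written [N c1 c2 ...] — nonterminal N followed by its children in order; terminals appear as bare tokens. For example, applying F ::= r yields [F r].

[E [T [T [T [T [F true]] and [F r]] and [F true]] and [F r]]]

E
T
T and F
T and F and F
T and F and F and F
F and F and F and F
true and F and F and F
true and r and F and F
true and r and true and F
true and r and true and r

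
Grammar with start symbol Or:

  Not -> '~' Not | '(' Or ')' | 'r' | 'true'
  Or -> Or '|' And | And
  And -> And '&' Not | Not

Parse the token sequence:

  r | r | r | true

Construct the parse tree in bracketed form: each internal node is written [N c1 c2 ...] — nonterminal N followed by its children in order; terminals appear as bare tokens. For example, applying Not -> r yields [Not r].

[Or [Or [Or [Or [And [Not r]]] | [And [Not r]]] | [And [Not r]]] | [And [Not true]]]

Or
Or | And
Or | And | And
Or | And | And | And
And | And | And | And
Not | And | And | And
r | And | And | And
r | Not | And | And
r | r | And | And
r | r | Not | And
r | r | r | And
r | r | r | Not
r | r | r | true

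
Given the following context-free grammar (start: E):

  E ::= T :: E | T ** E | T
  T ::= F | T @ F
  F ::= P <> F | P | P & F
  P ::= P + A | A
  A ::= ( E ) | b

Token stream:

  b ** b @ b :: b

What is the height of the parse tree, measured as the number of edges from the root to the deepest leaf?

[E [T [F [P [A b]]]] ** [E [T [T [F [P [A b]]]] @ [F [P [A b]]]] :: [E [T [F [P [A b]]]]]]]

7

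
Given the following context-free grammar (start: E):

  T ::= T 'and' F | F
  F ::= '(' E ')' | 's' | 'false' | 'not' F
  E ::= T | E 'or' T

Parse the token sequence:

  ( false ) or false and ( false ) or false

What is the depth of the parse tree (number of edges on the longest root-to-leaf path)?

8

[E [E [E [T [F ( [E [T [F false]]] )]]] or [T [T [F false]] and [F ( [E [T [F false]]] )]]] or [T [F false]]]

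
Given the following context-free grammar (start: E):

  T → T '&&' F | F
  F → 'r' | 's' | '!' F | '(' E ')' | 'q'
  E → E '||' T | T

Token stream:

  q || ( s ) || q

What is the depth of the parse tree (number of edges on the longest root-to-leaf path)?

7

[E [E [E [T [F q]]] || [T [F ( [E [T [F s]]] )]]] || [T [F q]]]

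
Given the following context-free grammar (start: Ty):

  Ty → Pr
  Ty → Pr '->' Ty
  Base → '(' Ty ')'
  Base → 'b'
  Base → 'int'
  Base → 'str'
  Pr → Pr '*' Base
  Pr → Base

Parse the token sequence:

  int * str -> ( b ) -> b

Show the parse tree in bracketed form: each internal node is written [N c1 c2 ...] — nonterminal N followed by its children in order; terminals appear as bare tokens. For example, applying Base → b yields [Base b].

[Ty [Pr [Pr [Base int]] * [Base str]] -> [Ty [Pr [Base ( [Ty [Pr [Base b]]] )]] -> [Ty [Pr [Base b]]]]]

Ty
Pr -> Ty
Pr * Base -> Ty
Base * Base -> Ty
int * Base -> Ty
int * str -> Ty
int * str -> Pr -> Ty
int * str -> Base -> Ty
int * str -> ( Ty ) -> Ty
int * str -> ( Pr ) -> Ty
int * str -> ( Base ) -> Ty
int * str -> ( b ) -> Ty
int * str -> ( b ) -> Pr
int * str -> ( b ) -> Base
int * str -> ( b ) -> b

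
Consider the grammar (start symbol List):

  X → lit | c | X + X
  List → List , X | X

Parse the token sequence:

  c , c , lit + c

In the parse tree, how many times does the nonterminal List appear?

3

[List [List [List [X c]] , [X c]] , [X [X lit] + [X c]]]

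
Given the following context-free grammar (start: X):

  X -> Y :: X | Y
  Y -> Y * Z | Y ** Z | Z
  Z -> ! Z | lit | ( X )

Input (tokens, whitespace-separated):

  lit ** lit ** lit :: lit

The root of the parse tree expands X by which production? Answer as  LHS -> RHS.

[X [Y [Y [Y [Z lit]] ** [Z lit]] ** [Z lit]] :: [X [Y [Z lit]]]]

X -> Y :: X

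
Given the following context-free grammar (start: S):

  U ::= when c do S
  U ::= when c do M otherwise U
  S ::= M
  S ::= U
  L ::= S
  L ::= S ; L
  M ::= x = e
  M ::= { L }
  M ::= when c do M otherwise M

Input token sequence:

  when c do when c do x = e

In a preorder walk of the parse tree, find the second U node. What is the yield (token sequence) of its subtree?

[S [U when c do [S [U when c do [S [M x = e]]]]]]

when c do x = e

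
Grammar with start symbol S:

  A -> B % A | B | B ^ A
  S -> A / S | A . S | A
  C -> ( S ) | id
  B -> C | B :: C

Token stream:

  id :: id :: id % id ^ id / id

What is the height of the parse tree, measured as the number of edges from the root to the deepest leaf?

6

[S [A [B [B [B [C id]] :: [C id]] :: [C id]] % [A [B [C id]] ^ [A [B [C id]]]]] / [S [A [B [C id]]]]]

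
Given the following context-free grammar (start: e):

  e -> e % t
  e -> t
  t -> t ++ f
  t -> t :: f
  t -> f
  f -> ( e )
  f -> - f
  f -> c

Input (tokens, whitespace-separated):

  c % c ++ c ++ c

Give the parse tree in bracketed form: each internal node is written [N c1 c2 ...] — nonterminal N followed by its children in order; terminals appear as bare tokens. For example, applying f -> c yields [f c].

e
e % t
t % t
f % t
c % t
c % t ++ f
c % t ++ f ++ f
c % f ++ f ++ f
c % c ++ f ++ f
c % c ++ c ++ f
c % c ++ c ++ c

[e [e [t [f c]]] % [t [t [t [f c]] ++ [f c]] ++ [f c]]]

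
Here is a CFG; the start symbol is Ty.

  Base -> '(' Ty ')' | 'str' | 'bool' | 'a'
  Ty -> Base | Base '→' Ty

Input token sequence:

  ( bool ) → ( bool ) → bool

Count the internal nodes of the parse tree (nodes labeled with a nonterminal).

10

[Ty [Base ( [Ty [Base bool]] )] → [Ty [Base ( [Ty [Base bool]] )] → [Ty [Base bool]]]]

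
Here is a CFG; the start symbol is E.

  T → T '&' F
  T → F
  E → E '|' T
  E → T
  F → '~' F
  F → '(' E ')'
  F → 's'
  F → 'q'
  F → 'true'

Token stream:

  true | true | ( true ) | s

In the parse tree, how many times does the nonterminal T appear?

[E [E [E [E [T [F true]]] | [T [F true]]] | [T [F ( [E [T [F true]]] )]]] | [T [F s]]]

5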